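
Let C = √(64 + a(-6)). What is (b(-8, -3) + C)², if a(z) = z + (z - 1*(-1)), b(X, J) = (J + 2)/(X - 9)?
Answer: 15318/289 + 2*√53/17 ≈ 53.860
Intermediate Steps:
b(X, J) = (2 + J)/(-9 + X)
a(z) = 1 + 2*z (a(z) = z + (z + 1) = z + (1 + z) = 1 + 2*z)
C = √53 (C = √(64 + (1 + 2*(-6))) = √(64 + (1 - 12)) = √(64 - 11) = √53 ≈ 7.2801)
(b(-8, -3) + C)² = ((2 - 3)/(-9 - 8) + √53)² = (-1/(-17) + √53)² = (-1/17*(-1) + √53)² = (1/17 + √53)²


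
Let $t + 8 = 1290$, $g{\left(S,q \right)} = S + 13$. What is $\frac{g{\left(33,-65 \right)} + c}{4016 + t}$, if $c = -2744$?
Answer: $- \frac{1349}{2649} \approx -0.50925$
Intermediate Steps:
$g{\left(S,q \right)} = 13 + S$
$t = 1282$ ($t = -8 + 1290 = 1282$)
$\frac{g{\left(33,-65 \right)} + c}{4016 + t} = \frac{\left(13 + 33\right) - 2744}{4016 + 1282} = \frac{46 - 2744}{5298} = \left(-2698\right) \frac{1}{5298} = - \frac{1349}{2649}$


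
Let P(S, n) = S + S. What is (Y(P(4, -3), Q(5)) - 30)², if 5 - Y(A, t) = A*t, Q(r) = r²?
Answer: 50625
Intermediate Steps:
P(S, n) = 2*S
Y(A, t) = 5 - A*t
(Y(P(4, -3), Q(5)) - 30)² = ((5 - 1*2*4*5²) - 30)² = ((5 - 1*8*25) - 30)² = ((5 - 200) - 30)² = (-195 - 30)² = (-225)² = 50625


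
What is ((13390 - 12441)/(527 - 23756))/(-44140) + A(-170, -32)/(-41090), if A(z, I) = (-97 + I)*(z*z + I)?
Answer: 54547043217839/601867571220 ≈ 90.630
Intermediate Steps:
A(z, I) = (-97 + I)*(I + z²) (A(z, I) = (-97 + I)*(z² + I) = (-97 + I)*(I + z²))
((13390 - 12441)/(527 - 23756))/(-44140) + A(-170, -32)/(-41090) = ((13390 - 12441)/(527 - 23756))/(-44140) + ((-32)² - 97*(-32) - 97*(-170)² - 32*(-170)²)/(-41090) = (949/(-23229))*(-1/44140) + (1024 + 3104 - 97*28900 - 32*28900)*(-1/41090) = (949*(-1/23229))*(-1/44140) + (1024 + 3104 - 2803300 - 924800)*(-1/41090) = -949/23229*(-1/44140) - 3723972*(-1/41090) = 949/1025328060 + 265998/2935 = 54547043217839/601867571220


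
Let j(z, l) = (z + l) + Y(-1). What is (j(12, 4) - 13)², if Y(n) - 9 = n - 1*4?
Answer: 49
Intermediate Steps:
Y(n) = 5 + n (Y(n) = 9 + (n - 1*4) = 9 + (n - 4) = 9 + (-4 + n) = 5 + n)
j(z, l) = 4 + l + z (j(z, l) = (z + l) + (5 - 1) = (l + z) + 4 = 4 + l + z)
(j(12, 4) - 13)² = ((4 + 4 + 12) - 13)² = (20 - 13)² = 7² = 49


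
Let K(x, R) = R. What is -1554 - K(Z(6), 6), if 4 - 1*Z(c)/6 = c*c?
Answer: -1560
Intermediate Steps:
Z(c) = 24 - 6*c**2 (Z(c) = 24 - 6*c*c = 24 - 6*c**2)
-1554 - K(Z(6), 6) = -1554 - 1*6 = -1554 - 6 = -1560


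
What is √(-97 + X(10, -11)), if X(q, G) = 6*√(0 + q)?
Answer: √(-97 + 6*√10) ≈ 8.8333*I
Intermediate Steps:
X(q, G) = 6*√q
√(-97 + X(10, -11)) = √(-97 + 6*√10)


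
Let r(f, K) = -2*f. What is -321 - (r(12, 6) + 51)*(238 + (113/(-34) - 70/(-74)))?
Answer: -8406969/1258 ≈ -6682.8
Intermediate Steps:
-321 - (r(12, 6) + 51)*(238 + (113/(-34) - 70/(-74))) = -321 - (-2*12 + 51)*(238 + (113/(-34) - 70/(-74))) = -321 - (-24 + 51)*(238 + (113*(-1/34) - 70*(-1/74))) = -321 - 27*(238 + (-113/34 + 35/37)) = -321 - 27*(238 - 2991/1258) = -321 - 27*296413/1258 = -321 - 1*8003151/1258 = -321 - 8003151/1258 = -8406969/1258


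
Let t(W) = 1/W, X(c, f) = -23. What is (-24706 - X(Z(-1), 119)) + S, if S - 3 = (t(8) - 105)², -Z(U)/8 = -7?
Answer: -875599/64 ≈ -13681.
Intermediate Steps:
Z(U) = 56 (Z(U) = -8*(-7) = 56)
S = 704113/64 (S = 3 + (1/8 - 105)² = 3 + (⅛ - 105)² = 3 + (-839/8)² = 3 + 703921/64 = 704113/64 ≈ 11002.)
(-24706 - X(Z(-1), 119)) + S = (-24706 - 1*(-23)) + 704113/64 = (-24706 + 23) + 704113/64 = -24683 + 704113/64 = -875599/64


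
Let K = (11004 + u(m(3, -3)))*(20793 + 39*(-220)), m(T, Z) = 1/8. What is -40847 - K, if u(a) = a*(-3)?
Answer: -1075424953/8 ≈ -1.3443e+8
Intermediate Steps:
m(T, Z) = ⅛
u(a) = -3*a
K = 1075098177/8 (K = (11004 - 3*⅛)*(20793 + 39*(-220)) = (11004 - 3/8)*(20793 - 8580) = (88029/8)*12213 = 1075098177/8 ≈ 1.3439e+8)
-40847 - K = -40847 - 1*1075098177/8 = -40847 - 1075098177/8 = -1075424953/8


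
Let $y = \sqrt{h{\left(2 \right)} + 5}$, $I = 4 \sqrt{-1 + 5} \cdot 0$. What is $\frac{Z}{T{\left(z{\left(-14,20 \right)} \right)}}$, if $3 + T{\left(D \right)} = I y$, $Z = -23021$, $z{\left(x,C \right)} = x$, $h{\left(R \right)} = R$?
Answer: $\frac{23021}{3} \approx 7673.7$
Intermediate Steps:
$I = 0$ ($I = 4 \sqrt{4} \cdot 0 = 4 \cdot 2 \cdot 0 = 8 \cdot 0 = 0$)
$y = \sqrt{7}$ ($y = \sqrt{2 + 5} = \sqrt{7} \approx 2.6458$)
$T{\left(D \right)} = -3$ ($T{\left(D \right)} = -3 + 0 \sqrt{7} = -3 + 0 = -3$)
$\frac{Z}{T{\left(z{\left(-14,20 \right)} \right)}} = - \frac{23021}{-3} = \left(-23021\right) \left(- \frac{1}{3}\right) = \frac{23021}{3}$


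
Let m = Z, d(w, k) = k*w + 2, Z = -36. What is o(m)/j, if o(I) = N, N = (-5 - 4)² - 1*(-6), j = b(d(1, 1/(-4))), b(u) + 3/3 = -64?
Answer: -87/65 ≈ -1.3385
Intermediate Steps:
d(w, k) = 2 + k*w
b(u) = -65 (b(u) = -1 - 64 = -65)
m = -36
j = -65
N = 87 (N = (-9)² + 6 = 81 + 6 = 87)
o(I) = 87
o(m)/j = 87/(-65) = 87*(-1/65) = -87/65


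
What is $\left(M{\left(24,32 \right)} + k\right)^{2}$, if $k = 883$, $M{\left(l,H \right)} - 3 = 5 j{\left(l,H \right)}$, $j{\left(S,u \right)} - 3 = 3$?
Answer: $839056$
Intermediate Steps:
$j{\left(S,u \right)} = 6$ ($j{\left(S,u \right)} = 3 + 3 = 6$)
$M{\left(l,H \right)} = 33$ ($M{\left(l,H \right)} = 3 + 5 \cdot 6 = 3 + 30 = 33$)
$\left(M{\left(24,32 \right)} + k\right)^{2} = \left(33 + 883\right)^{2} = 916^{2} = 839056$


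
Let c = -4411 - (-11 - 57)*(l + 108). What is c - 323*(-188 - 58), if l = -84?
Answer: 76679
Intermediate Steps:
c = -2779 (c = -4411 - (-11 - 57)*(-84 + 108) = -4411 - (-68)*24 = -4411 - 1*(-1632) = -4411 + 1632 = -2779)
c - 323*(-188 - 58) = -2779 - 323*(-188 - 58) = -2779 - 323*(-246) = -2779 + 79458 = 76679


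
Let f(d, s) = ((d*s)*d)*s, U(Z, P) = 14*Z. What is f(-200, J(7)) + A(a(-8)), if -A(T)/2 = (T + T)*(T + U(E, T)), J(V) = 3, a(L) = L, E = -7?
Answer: 356608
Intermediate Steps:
f(d, s) = d**2*s**2 (f(d, s) = (s*d**2)*s = d**2*s**2)
A(T) = -4*T*(-98 + T) (A(T) = -2*(T + T)*(T + 14*(-7)) = -2*2*T*(T - 98) = -2*2*T*(-98 + T) = -4*T*(-98 + T))
f(-200, J(7)) + A(a(-8)) = (-200)**2*3**2 + 4*(-8)*(98 - 1*(-8)) = 40000*9 + 4*(-8)*(98 + 8) = 360000 + 4*(-8)*106 = 360000 - 3392 = 356608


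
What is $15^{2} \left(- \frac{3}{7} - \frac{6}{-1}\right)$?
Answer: $\frac{8775}{7} \approx 1253.6$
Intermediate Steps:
$15^{2} \left(- \frac{3}{7} - \frac{6}{-1}\right) = 225 \left(\left(-3\right) \frac{1}{7} - -6\right) = 225 \left(- \frac{3}{7} + 6\right) = 225 \cdot \frac{39}{7} = \frac{8775}{7}$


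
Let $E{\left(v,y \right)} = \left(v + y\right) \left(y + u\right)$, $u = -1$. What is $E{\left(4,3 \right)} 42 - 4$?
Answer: $584$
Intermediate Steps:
$E{\left(v,y \right)} = \left(-1 + y\right) \left(v + y\right)$ ($E{\left(v,y \right)} = \left(v + y\right) \left(y - 1\right) = \left(v + y\right) \left(-1 + y\right) = \left(-1 + y\right) \left(v + y\right)$)
$E{\left(4,3 \right)} 42 - 4 = \left(3^{2} - 4 - 3 + 4 \cdot 3\right) 42 - 4 = \left(9 - 4 - 3 + 12\right) 42 - 4 = 14 \cdot 42 - 4 = 588 - 4 = 584$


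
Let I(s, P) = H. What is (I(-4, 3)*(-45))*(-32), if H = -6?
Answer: -8640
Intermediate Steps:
I(s, P) = -6
(I(-4, 3)*(-45))*(-32) = -6*(-45)*(-32) = 270*(-32) = -8640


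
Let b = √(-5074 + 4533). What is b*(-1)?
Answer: -I*√541 ≈ -23.259*I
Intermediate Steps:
b = I*√541 (b = √(-541) = I*√541 ≈ 23.259*I)
b*(-1) = (I*√541)*(-1) = -I*√541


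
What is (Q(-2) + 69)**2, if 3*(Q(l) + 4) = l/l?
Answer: 38416/9 ≈ 4268.4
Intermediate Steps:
Q(l) = -11/3 (Q(l) = -4 + (l/l)/3 = -4 + (1/3)*1 = -4 + 1/3 = -11/3)
(Q(-2) + 69)**2 = (-11/3 + 69)**2 = (196/3)**2 = 38416/9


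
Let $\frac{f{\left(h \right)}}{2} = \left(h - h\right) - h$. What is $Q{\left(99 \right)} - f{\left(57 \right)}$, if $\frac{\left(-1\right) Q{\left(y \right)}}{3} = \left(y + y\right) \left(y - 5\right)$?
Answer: $-55722$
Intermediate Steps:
$f{\left(h \right)} = - 2 h$ ($f{\left(h \right)} = 2 \left(\left(h - h\right) - h\right) = 2 \left(0 - h\right) = 2 \left(- h\right) = - 2 h$)
$Q{\left(y \right)} = - 6 y \left(-5 + y\right)$ ($Q{\left(y \right)} = - 3 \left(y + y\right) \left(y - 5\right) = - 3 \cdot 2 y \left(-5 + y\right) = - 6 y \left(-5 + y\right)$)
$Q{\left(99 \right)} - f{\left(57 \right)} = 6 \cdot 99 \left(5 - 99\right) - \left(-2\right) 57 = 6 \cdot 99 \left(5 - 99\right) - -114 = 6 \cdot 99 \left(-94\right) + 114 = -55836 + 114 = -55722$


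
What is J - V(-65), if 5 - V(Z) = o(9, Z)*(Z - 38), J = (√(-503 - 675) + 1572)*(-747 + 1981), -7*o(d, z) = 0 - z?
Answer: 13585596/7 + 1234*I*√1178 ≈ 1.9408e+6 + 42353.0*I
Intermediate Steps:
o(d, z) = z/7 (o(d, z) = -(0 - z)/7 = -(-1)*z/7 = z/7)
J = 1939848 + 1234*I*√1178 (J = (√(-1178) + 1572)*1234 = (I*√1178 + 1572)*1234 = (1572 + I*√1178)*1234 = 1939848 + 1234*I*√1178 ≈ 1.9398e+6 + 42353.0*I)
V(Z) = 5 - Z*(-38 + Z)/7 (V(Z) = 5 - Z/7*(Z - 38) = 5 - Z/7*(-38 + Z) = 5 - Z*(-38 + Z)/7)
J - V(-65) = (1939848 + 1234*I*√1178) - (5 - ⅐*(-65)² + (38/7)*(-65)) = (1939848 + 1234*I*√1178) - (5 - ⅐*4225 - 2470/7) = (1939848 + 1234*I*√1178) - (5 - 4225/7 - 2470/7) = (1939848 + 1234*I*√1178) - 1*(-6660/7) = (1939848 + 1234*I*√1178) + 6660/7 = 13585596/7 + 1234*I*√1178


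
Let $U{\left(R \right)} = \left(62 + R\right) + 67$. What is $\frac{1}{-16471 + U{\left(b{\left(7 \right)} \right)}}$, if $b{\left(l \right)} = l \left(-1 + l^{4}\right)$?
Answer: $\frac{1}{458} \approx 0.0021834$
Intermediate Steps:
$U{\left(R \right)} = 129 + R$
$\frac{1}{-16471 + U{\left(b{\left(7 \right)} \right)}} = \frac{1}{-16471 + \left(129 + \left(7^{5} - 7\right)\right)} = \frac{1}{-16471 + \left(129 + \left(16807 - 7\right)\right)} = \frac{1}{-16471 + \left(129 + 16800\right)} = \frac{1}{-16471 + 16929} = \frac{1}{458}$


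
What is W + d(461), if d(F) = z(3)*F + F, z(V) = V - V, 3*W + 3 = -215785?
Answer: -214405/3 ≈ -71468.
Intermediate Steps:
W = -215788/3 (W = -1 + (⅓)*(-215785) = -1 - 215785/3 = -215788/3 ≈ -71929.)
z(V) = 0
d(F) = F (d(F) = 0*F + F = 0 + F = F)
W + d(461) = -215788/3 + 461 = -214405/3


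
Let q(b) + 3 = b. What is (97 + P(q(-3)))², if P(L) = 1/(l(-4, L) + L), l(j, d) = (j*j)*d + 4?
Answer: 90345025/9604 ≈ 9407.0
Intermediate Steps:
l(j, d) = 4 + d*j² (l(j, d) = j²*d + 4 = d*j² + 4 = 4 + d*j²)
q(b) = -3 + b
P(L) = 1/(4 + 17*L) (P(L) = 1/((4 + L*(-4)²) + L) = 1/((4 + L*16) + L) = 1/((4 + 16*L) + L) = 1/(4 + 17*L))
(97 + P(q(-3)))² = (97 + 1/(4 + 17*(-3 - 3)))² = (97 + 1/(4 + 17*(-6)))² = (97 + 1/(4 - 102))² = (97 + 1/(-98))² = (97 - 1/98)² = (9505/98)² = 90345025/9604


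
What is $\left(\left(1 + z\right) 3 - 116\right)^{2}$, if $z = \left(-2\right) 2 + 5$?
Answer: $12100$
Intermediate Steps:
$z = 1$ ($z = -4 + 5 = 1$)
$\left(\left(1 + z\right) 3 - 116\right)^{2} = \left(\left(1 + 1\right) 3 - 116\right)^{2} = \left(2 \cdot 3 - 116\right)^{2} = \left(6 - 116\right)^{2} = \left(-110\right)^{2} = 12100$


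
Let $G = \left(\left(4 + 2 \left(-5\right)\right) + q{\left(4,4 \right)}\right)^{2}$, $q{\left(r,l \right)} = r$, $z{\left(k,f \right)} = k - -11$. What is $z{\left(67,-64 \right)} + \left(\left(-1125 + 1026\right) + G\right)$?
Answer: $-17$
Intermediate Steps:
$z{\left(k,f \right)} = 11 + k$ ($z{\left(k,f \right)} = k + 11 = 11 + k$)
$G = 4$ ($G = \left(\left(4 + 2 \left(-5\right)\right) + 4\right)^{2} = \left(\left(4 - 10\right) + 4\right)^{2} = \left(-6 + 4\right)^{2} = \left(-2\right)^{2} = 4$)
$z{\left(67,-64 \right)} + \left(\left(-1125 + 1026\right) + G\right) = \left(11 + 67\right) + \left(\left(-1125 + 1026\right) + 4\right) = 78 + \left(-99 + 4\right) = 78 - 95 = -17$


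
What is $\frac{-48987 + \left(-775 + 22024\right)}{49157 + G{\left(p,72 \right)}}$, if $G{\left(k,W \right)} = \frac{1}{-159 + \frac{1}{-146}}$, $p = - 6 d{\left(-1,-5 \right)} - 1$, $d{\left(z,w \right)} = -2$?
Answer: $- \frac{214645890}{380393203} \approx -0.56427$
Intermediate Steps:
$p = 11$ ($p = \left(-6\right) \left(-2\right) - 1 = 12 - 1 = 11$)
$G{\left(k,W \right)} = - \frac{146}{23215}$ ($G{\left(k,W \right)} = \frac{1}{-159 - \frac{1}{146}} = \frac{1}{- \frac{23215}{146}} = - \frac{146}{23215}$)
$\frac{-48987 + \left(-775 + 22024\right)}{49157 + G{\left(p,72 \right)}} = \frac{-48987 + \left(-775 + 22024\right)}{49157 - \frac{146}{23215}} = \frac{-48987 + 21249}{\frac{1141179609}{23215}} = \left(-27738\right) \frac{23215}{1141179609} = - \frac{214645890}{380393203}$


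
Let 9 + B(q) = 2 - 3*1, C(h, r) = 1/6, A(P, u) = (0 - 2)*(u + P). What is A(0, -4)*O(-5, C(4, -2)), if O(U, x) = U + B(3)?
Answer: -120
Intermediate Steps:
A(P, u) = -2*P - 2*u (A(P, u) = -2*(P + u) = -2*P - 2*u)
C(h, r) = ⅙
B(q) = -10 (B(q) = -9 + (2 - 3*1) = -9 + (2 - 3) = -9 - 1 = -10)
O(U, x) = -10 + U (O(U, x) = U - 10 = -10 + U)
A(0, -4)*O(-5, C(4, -2)) = (-2*0 - 2*(-4))*(-10 - 5) = (0 + 8)*(-15) = 8*(-15) = -120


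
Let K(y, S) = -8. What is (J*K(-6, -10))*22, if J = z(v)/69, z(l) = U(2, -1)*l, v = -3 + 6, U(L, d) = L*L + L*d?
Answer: -352/23 ≈ -15.304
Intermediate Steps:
U(L, d) = L**2 + L*d
v = 3
z(l) = 2*l (z(l) = (2*(2 - 1))*l = (2*1)*l = 2*l)
J = 2/23 (J = (2*3)/69 = 6*(1/69) = 2/23 ≈ 0.086957)
(J*K(-6, -10))*22 = ((2/23)*(-8))*22 = -16/23*22 = -352/23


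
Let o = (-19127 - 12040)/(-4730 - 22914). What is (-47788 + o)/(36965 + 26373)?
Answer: -120092755/159174152 ≈ -0.75447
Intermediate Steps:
o = 31167/27644 (o = -31167/(-27644) = -31167*(-1/27644) = 31167/27644 ≈ 1.1274)
(-47788 + o)/(36965 + 26373) = (-47788 + 31167/27644)/(36965 + 26373) = -1321020305/27644/63338 = -1321020305/27644*1/63338 = -120092755/159174152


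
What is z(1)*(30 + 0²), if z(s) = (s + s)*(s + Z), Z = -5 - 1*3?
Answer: -420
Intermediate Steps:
Z = -8 (Z = -5 - 3 = -8)
z(s) = 2*s*(-8 + s) (z(s) = (s + s)*(s - 8) = (2*s)*(-8 + s) = 2*s*(-8 + s))
z(1)*(30 + 0²) = (2*1*(-8 + 1))*(30 + 0²) = (2*1*(-7))*(30 + 0) = -14*30 = -420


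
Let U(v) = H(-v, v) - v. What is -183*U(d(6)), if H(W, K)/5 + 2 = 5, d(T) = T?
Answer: -1647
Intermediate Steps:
H(W, K) = 15 (H(W, K) = -10 + 5*5 = -10 + 25 = 15)
U(v) = 15 - v
-183*U(d(6)) = -183*(15 - 1*6) = -183*(15 - 6) = -183*9 = -1647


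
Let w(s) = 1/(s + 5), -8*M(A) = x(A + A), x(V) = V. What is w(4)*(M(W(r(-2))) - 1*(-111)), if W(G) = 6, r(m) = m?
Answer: 73/6 ≈ 12.167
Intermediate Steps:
M(A) = -A/4 (M(A) = -(A + A)/8 = -A/4)
w(s) = 1/(5 + s)
w(4)*(M(W(r(-2))) - 1*(-111)) = (-¼*6 - 1*(-111))/(5 + 4) = (-3/2 + 111)/9 = (⅑)*(219/2) = 73/6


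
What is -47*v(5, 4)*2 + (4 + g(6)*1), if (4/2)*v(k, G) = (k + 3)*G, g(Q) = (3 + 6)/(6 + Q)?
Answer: -5997/4 ≈ -1499.3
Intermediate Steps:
g(Q) = 9/(6 + Q)
v(k, G) = G*(3 + k)/2 (v(k, G) = ((k + 3)*G)/2 = ((3 + k)*G)/2 = (G*(3 + k))/2 = G*(3 + k)/2)
-47*v(5, 4)*2 + (4 + g(6)*1) = -47*(½)*4*(3 + 5)*2 + (4 + (9/(6 + 6))*1) = -47*(½)*4*8*2 + (4 + (9/12)*1) = -752*2 + (4 + (9*(1/12))*1) = -47*32 + (4 + (¾)*1) = -1504 + (4 + ¾) = -1504 + 19/4 = -5997/4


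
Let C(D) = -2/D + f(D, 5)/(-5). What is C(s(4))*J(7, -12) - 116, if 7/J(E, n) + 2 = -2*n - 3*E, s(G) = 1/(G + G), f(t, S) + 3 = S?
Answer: -1154/5 ≈ -230.80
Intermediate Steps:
f(t, S) = -3 + S
s(G) = 1/(2*G)
C(D) = -⅖ - 2/D (C(D) = -2/D + (-3 + 5)/(-5) = -2/D + 2*(-⅕) = -2/D - ⅖ = -⅖ - 2/D)
J(E, n) = 7/(-2 - 3*E - 2*n) (J(E, n) = 7/(-2 + (-2*n - 3*E)) = 7/(-2 + (-3*E - 2*n)) = 7/(-2 - 3*E - 2*n))
C(s(4))*J(7, -12) - 116 = (-⅖ - 2/((½)/4))*(-7/(2 + 2*(-12) + 3*7)) - 116 = (-⅖ - 2/((½)*(¼)))*(-7/(2 - 24 + 21)) - 116 = (-⅖ - 2/⅛)*(-7/(-1)) - 116 = (-⅖ - 2*8)*(-7*(-1)) - 116 = (-⅖ - 16)*7 - 116 = -82/5*7 - 116 = -574/5 - 116 = -1154/5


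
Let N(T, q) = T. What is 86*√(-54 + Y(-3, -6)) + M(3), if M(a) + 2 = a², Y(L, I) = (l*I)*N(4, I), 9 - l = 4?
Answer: 7 + 86*I*√174 ≈ 7.0 + 1134.4*I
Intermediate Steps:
l = 5 (l = 9 - 1*4 = 9 - 4 = 5)
Y(L, I) = 20*I (Y(L, I) = (5*I)*4 = 20*I)
M(a) = -2 + a²
86*√(-54 + Y(-3, -6)) + M(3) = 86*√(-54 + 20*(-6)) + (-2 + 3²) = 86*√(-54 - 120) + (-2 + 9) = 86*√(-174) + 7 = 86*(I*√174) + 7 = 86*I*√174 + 7 = 7 + 86*I*√174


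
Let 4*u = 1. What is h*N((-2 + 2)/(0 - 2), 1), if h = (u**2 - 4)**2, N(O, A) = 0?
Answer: 0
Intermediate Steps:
u = 1/4 (u = (1/4)*1 = 1/4 ≈ 0.25000)
h = 3969/256 (h = ((1/4)**2 - 4)**2 = (1/16 - 4)**2 = (-63/16)**2 = 3969/256 ≈ 15.504)
h*N((-2 + 2)/(0 - 2), 1) = (3969/256)*0 = 0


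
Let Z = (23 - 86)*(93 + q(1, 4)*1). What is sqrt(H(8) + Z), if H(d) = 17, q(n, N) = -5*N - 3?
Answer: I*sqrt(4393) ≈ 66.28*I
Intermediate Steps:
q(n, N) = -3 - 5*N
Z = -4410 (Z = (23 - 86)*(93 + (-3 - 5*4)*1) = -63*(93 + (-3 - 20)*1) = -63*(93 - 23*1) = -63*(93 - 23) = -63*70 = -4410)
sqrt(H(8) + Z) = sqrt(17 - 4410) = sqrt(-4393) = I*sqrt(4393)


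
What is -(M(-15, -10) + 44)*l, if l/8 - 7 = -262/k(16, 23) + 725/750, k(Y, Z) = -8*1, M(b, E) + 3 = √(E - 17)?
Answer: -200326/15 - 4886*I*√3/5 ≈ -13355.0 - 1692.6*I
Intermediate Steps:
M(b, E) = -3 + √(-17 + E) (M(b, E) = -3 + √(E - 17) = -3 + √(-17 + E))
k(Y, Z) = -8
l = 4886/15 (l = 56 + 8*(-262/(-8) + 725/750) = 56 + 8*(-262*(-⅛) + 725*(1/750)) = 56 + 8*(131/4 + 29/30) = 56 + 8*(2023/60) = 56 + 4046/15 = 4886/15 ≈ 325.73)
-(M(-15, -10) + 44)*l = -((-3 + √(-17 - 10)) + 44)*4886/15 = -((-3 + √(-27)) + 44)*4886/15 = -((-3 + 3*I*√3) + 44)*4886/15 = -(41 + 3*I*√3)*4886/15 = -(200326/15 + 4886*I*√3/5) = -200326/15 - 4886*I*√3/5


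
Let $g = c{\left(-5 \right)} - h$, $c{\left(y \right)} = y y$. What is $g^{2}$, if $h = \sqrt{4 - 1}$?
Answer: $\left(25 - \sqrt{3}\right)^{2} \approx 541.4$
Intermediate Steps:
$h = \sqrt{3} \approx 1.732$
$c{\left(y \right)} = y^{2}$
$g = 25 - \sqrt{3}$ ($g = \left(-5\right)^{2} - \sqrt{3} = 25 - \sqrt{3} \approx 23.268$)
$g^{2} = \left(25 - \sqrt{3}\right)^{2}$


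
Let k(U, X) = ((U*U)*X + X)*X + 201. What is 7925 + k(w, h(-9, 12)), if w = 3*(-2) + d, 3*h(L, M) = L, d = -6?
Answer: 9431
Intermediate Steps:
h(L, M) = L/3
w = -12 (w = 3*(-2) - 6 = -6 - 6 = -12)
k(U, X) = 201 + X*(X + X*U²) (k(U, X) = (U²*X + X)*X + 201 = (X*U² + X)*X + 201 = (X + X*U²)*X + 201 = X*(X + X*U²) + 201 = 201 + X*(X + X*U²))
7925 + k(w, h(-9, 12)) = 7925 + (201 + ((⅓)*(-9))² + (-12)²*((⅓)*(-9))²) = 7925 + (201 + (-3)² + 144*(-3)²) = 7925 + (201 + 9 + 144*9) = 7925 + (201 + 9 + 1296) = 7925 + 1506 = 9431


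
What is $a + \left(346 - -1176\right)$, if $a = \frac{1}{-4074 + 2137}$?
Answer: $\frac{2948113}{1937} \approx 1522.0$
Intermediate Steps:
$a = - \frac{1}{1937}$ ($a = \frac{1}{-1937} = - \frac{1}{1937} \approx -0.00051626$)
$a + \left(346 - -1176\right) = - \frac{1}{1937} + \left(346 - -1176\right) = - \frac{1}{1937} + \left(346 + 1176\right) = - \frac{1}{1937} + 1522 = \frac{2948113}{1937}$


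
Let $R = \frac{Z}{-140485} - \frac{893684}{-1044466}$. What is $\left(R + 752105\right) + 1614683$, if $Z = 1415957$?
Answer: $\frac{173640862156524329}{73365903005} \approx 2.3668 \cdot 10^{6}$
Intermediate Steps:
$R = - \frac{676684873611}{73365903005}$ ($R = \frac{1415957}{-140485} - \frac{893684}{-1044466} = 1415957 \left(- \frac{1}{140485}\right) - - \frac{446842}{522233} = - \frac{1415957}{140485} + \frac{446842}{522233} = - \frac{676684873611}{73365903005} \approx -9.2234$)
$\left(R + 752105\right) + 1614683 = \left(- \frac{676684873611}{73365903005} + 752105\right) + 1614683 = \frac{55178185794701914}{73365903005} + 1614683 = \frac{173640862156524329}{73365903005}$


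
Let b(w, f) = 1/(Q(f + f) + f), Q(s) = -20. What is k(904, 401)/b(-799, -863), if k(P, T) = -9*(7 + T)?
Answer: 3242376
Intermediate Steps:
b(w, f) = 1/(-20 + f)
k(P, T) = -63 - 9*T
k(904, 401)/b(-799, -863) = (-63 - 9*401)/(1/(-20 - 863)) = (-63 - 3609)/(1/(-883)) = -3672/(-1/883) = -3672*(-883) = 3242376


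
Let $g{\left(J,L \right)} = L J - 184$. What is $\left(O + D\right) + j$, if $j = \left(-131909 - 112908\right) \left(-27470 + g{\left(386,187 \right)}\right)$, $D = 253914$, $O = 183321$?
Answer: $-10900774141$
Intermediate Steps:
$g{\left(J,L \right)} = -184 + J L$ ($g{\left(J,L \right)} = J L - 184 = -184 + J L$)
$j = -10901211376$ ($j = \left(-131909 - 112908\right) \left(-27470 + \left(-184 + 386 \cdot 187\right)\right) = - 244817 \left(-27470 + \left(-184 + 72182\right)\right) = - 244817 \left(-27470 + 71998\right) = \left(-244817\right) 44528 = -10901211376$)
$\left(O + D\right) + j = \left(183321 + 253914\right) - 10901211376 = 437235 - 10901211376 = -10900774141$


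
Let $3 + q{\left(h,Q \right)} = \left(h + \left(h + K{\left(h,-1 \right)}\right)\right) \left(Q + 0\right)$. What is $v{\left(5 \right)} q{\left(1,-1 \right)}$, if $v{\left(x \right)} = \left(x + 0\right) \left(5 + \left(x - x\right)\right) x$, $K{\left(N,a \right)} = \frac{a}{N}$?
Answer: $-500$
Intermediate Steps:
$q{\left(h,Q \right)} = -3 + Q \left(- \frac{1}{h} + 2 h\right)$ ($q{\left(h,Q \right)} = -3 + \left(h + \left(h - \frac{1}{h}\right)\right) \left(Q + 0\right) = -3 + \left(- \frac{1}{h} + 2 h\right) Q = -3 + Q \left(- \frac{1}{h} + 2 h\right)$)
$v{\left(x \right)} = 5 x^{2}$ ($v{\left(x \right)} = x \left(5 + 0\right) x = x 5 x = 5 x x = 5 x^{2}$)
$v{\left(5 \right)} q{\left(1,-1 \right)} = 5 \cdot 5^{2} \left(-3 - - 1^{-1} + 2 \left(-1\right) 1\right) = 5 \cdot 25 \left(-3 - \left(-1\right) 1 - 2\right) = 125 \left(-3 + 1 - 2\right) = 125 \left(-4\right) = -500$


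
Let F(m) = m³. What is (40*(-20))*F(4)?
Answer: -51200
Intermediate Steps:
(40*(-20))*F(4) = (40*(-20))*4³ = -800*64 = -51200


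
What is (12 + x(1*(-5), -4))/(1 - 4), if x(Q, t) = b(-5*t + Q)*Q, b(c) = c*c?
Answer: 371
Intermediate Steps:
b(c) = c²
x(Q, t) = Q*(Q - 5*t)² (x(Q, t) = (-5*t + Q)²*Q = (Q - 5*t)²*Q = Q*(Q - 5*t)²)
(12 + x(1*(-5), -4))/(1 - 4) = (12 + (1*(-5))*(1*(-5) - 5*(-4))²)/(1 - 4) = (12 - 5*(-5 + 20)²)/(-3) = -(12 - 5*15²)/3 = -(12 - 5*225)/3 = -(12 - 1125)/3 = -⅓*(-1113) = 371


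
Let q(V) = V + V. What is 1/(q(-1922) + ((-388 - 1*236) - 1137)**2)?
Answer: 1/3097277 ≈ 3.2286e-7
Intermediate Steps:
q(V) = 2*V
1/(q(-1922) + ((-388 - 1*236) - 1137)**2) = 1/(2*(-1922) + ((-388 - 1*236) - 1137)**2) = 1/(-3844 + ((-388 - 236) - 1137)**2) = 1/(-3844 + (-624 - 1137)**2) = 1/(-3844 + (-1761)**2) = 1/(-3844 + 3101121) = 1/3097277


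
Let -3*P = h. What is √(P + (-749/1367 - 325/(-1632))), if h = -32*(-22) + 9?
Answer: I*√74039330879778/557736 ≈ 15.428*I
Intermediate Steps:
h = 713 (h = 704 + 9 = 713)
P = -713/3 (P = -⅓*713 = -713/3 ≈ -237.67)
√(P + (-749/1367 - 325/(-1632))) = √(-713/3 + (-749/1367 - 325/(-1632))) = √(-713/3 + (-749*1/1367 - 325*(-1/1632))) = √(-713/3 + (-749/1367 + 325/1632)) = √(-713/3 - 778093/2230944) = √(-530999117/2230944) = I*√74039330879778/557736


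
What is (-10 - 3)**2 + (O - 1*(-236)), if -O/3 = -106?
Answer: 723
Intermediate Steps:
O = 318 (O = -3*(-106) = 318)
(-10 - 3)**2 + (O - 1*(-236)) = (-10 - 3)**2 + (318 - 1*(-236)) = (-13)**2 + (318 + 236) = 169 + 554 = 723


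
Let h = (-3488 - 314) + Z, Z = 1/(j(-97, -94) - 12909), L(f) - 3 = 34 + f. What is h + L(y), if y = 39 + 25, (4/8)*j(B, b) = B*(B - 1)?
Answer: -22587202/6103 ≈ -3701.0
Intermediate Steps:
j(B, b) = 2*B*(-1 + B) (j(B, b) = 2*(B*(B - 1)) = 2*(B*(-1 + B)) = 2*B*(-1 + B))
y = 64
L(f) = 37 + f (L(f) = 3 + (34 + f) = 37 + f)
Z = 1/6103 (Z = 1/(2*(-97)*(-1 - 97) - 12909) = 1/(2*(-97)*(-98) - 12909) = 1/(19012 - 12909) = 1/6103 ≈ 0.00016385)
h = -23203605/6103 (h = (-3488 - 314) + 1/6103 = -3802 + 1/6103 = -23203605/6103 ≈ -3802.0)
h + L(y) = -23203605/6103 + (37 + 64) = -23203605/6103 + 101 = -22587202/6103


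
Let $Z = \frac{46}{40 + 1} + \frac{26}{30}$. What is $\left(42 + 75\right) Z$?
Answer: $\frac{47697}{205} \approx 232.67$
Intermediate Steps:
$Z = \frac{1223}{615}$ ($Z = \frac{46}{41} + 26 \cdot \frac{1}{30} = 46 \cdot \frac{1}{41} + \frac{13}{15} = \frac{46}{41} + \frac{13}{15} = \frac{1223}{615} \approx 1.9886$)
$\left(42 + 75\right) Z = \left(42 + 75\right) \frac{1223}{615} = 117 \cdot \frac{1223}{615} = \frac{47697}{205}$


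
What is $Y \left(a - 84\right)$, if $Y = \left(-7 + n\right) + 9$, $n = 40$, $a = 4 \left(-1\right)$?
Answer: $-3696$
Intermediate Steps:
$a = -4$
$Y = 42$ ($Y = \left(-7 + 40\right) + 9 = 33 + 9 = 42$)
$Y \left(a - 84\right) = 42 \left(-4 - 84\right) = 42 \left(-88\right) = -3696$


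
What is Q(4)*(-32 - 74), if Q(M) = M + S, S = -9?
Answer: 530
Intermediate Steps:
Q(M) = -9 + M (Q(M) = M - 9 = -9 + M)
Q(4)*(-32 - 74) = (-9 + 4)*(-32 - 74) = -5*(-106) = 530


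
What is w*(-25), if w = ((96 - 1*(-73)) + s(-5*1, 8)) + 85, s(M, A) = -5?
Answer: -6225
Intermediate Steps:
w = 249 (w = ((96 - 1*(-73)) - 5) + 85 = ((96 + 73) - 5) + 85 = (169 - 5) + 85 = 164 + 85 = 249)
w*(-25) = 249*(-25) = -6225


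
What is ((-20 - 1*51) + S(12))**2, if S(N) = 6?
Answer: 4225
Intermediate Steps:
((-20 - 1*51) + S(12))**2 = ((-20 - 1*51) + 6)**2 = ((-20 - 51) + 6)**2 = (-71 + 6)**2 = (-65)**2 = 4225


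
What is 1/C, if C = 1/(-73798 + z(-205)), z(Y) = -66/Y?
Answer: -15128524/205 ≈ -73798.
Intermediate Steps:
C = -205/15128524 (C = 1/(-73798 - 66/(-205)) = 1/(-73798 - 66*(-1/205)) = 1/(-73798 + 66/205) = 1/(-15128524/205) = -205/15128524 ≈ -1.3551e-5)
1/C = 1/(-205/15128524) = -15128524/205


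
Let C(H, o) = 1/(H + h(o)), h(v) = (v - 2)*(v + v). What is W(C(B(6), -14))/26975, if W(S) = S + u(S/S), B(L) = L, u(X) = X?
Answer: 7/188410 ≈ 3.7153e-5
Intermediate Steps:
h(v) = 2*v*(-2 + v) (h(v) = (-2 + v)*(2*v) = 2*v*(-2 + v))
C(H, o) = 1/(H + 2*o*(-2 + o))
W(S) = 1 + S (W(S) = S + S/S = S + 1 = 1 + S)
W(C(B(6), -14))/26975 = (1 + 1/(6 + 2*(-14)*(-2 - 14)))/26975 = (1 + 1/(6 + 2*(-14)*(-16)))*(1/26975) = (1 + 1/(6 + 448))*(1/26975) = (1 + 1/454)*(1/26975) = (455/454)*(1/26975) = 7/188410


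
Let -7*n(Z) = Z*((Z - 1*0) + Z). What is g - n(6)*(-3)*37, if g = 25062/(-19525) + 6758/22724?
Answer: -1774501111883/1552901350 ≈ -1142.7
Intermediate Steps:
n(Z) = -2*Z²/7 (n(Z) = -Z*((Z - 1*0) + Z)/7 = -Z*((Z + 0) + Z)/7 = -Z*(Z + Z)/7 = -Z*2*Z/7 = -2*Z²/7)
g = -218779469/221843050 (g = 25062*(-1/19525) + 6758*(1/22724) = -25062/19525 + 3379/11362 = -218779469/221843050 ≈ -0.98619)
g - n(6)*(-3)*37 = -218779469/221843050 - -2/7*6²*(-3)*37 = -218779469/221843050 - -2/7*36*(-3)*37 = -218779469/221843050 - (-72/7*(-3))*37 = -218779469/221843050 - 216*37/7 = -218779469/221843050 - 1*7992/7 = -218779469/221843050 - 7992/7 = -1774501111883/1552901350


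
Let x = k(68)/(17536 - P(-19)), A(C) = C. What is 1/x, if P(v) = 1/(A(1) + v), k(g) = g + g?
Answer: 315649/2448 ≈ 128.94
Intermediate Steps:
k(g) = 2*g
P(v) = 1/(1 + v)
x = 2448/315649 (x = (2*68)/(17536 - 1/(1 - 19)) = 136/(17536 - 1/(-18)) = 136/(17536 - 1*(-1/18)) = 136/(17536 + 1/18) = 136/(315649/18) = 136*(18/315649) = 2448/315649 ≈ 0.0077555)
1/x = 1/(2448/315649) = 315649/2448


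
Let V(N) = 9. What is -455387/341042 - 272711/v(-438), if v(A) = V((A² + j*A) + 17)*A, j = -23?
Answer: 22802692327/336096891 ≈ 67.846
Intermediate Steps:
v(A) = 9*A
-455387/341042 - 272711/v(-438) = -455387/341042 - 272711/(9*(-438)) = -455387*1/341042 - 272711/(-3942) = -455387/341042 - 272711*(-1/3942) = -455387/341042 + 272711/3942 = 22802692327/336096891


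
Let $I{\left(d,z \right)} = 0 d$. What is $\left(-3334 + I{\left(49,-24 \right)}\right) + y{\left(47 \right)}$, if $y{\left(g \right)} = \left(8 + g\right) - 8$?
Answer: $-3287$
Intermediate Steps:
$y{\left(g \right)} = g$
$I{\left(d,z \right)} = 0$
$\left(-3334 + I{\left(49,-24 \right)}\right) + y{\left(47 \right)} = \left(-3334 + 0\right) + 47 = -3334 + 47 = -3287$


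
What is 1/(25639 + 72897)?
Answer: 1/98536 ≈ 1.0149e-5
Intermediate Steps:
1/(25639 + 72897) = 1/98536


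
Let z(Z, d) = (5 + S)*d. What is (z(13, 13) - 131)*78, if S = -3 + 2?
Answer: -6162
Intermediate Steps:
S = -1
z(Z, d) = 4*d (z(Z, d) = (5 - 1)*d = 4*d)
(z(13, 13) - 131)*78 = (4*13 - 131)*78 = (52 - 131)*78 = -79*78 = -6162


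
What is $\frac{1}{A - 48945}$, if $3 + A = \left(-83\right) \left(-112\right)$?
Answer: $- \frac{1}{39652} \approx -2.5219 \cdot 10^{-5}$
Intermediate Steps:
$A = 9293$ ($A = -3 - -9296 = -3 + 9296 = 9293$)
$\frac{1}{A - 48945} = \frac{1}{9293 - 48945} = \frac{1}{-39652} = - \frac{1}{39652}$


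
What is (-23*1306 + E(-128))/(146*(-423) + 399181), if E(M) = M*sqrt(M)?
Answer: -30038/337423 - 1024*I*sqrt(2)/337423 ≈ -0.089022 - 0.0042918*I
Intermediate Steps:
E(M) = M**(3/2)
(-23*1306 + E(-128))/(146*(-423) + 399181) = (-23*1306 + (-128)**(3/2))/(146*(-423) + 399181) = (-30038 - 1024*I*sqrt(2))/(-61758 + 399181) = (-30038 - 1024*I*sqrt(2))/337423 = (-30038 - 1024*I*sqrt(2))*(1/337423) = -30038/337423 - 1024*I*sqrt(2)/337423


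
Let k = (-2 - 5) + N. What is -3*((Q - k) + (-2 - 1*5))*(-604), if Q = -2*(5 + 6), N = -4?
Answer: -32616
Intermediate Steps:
Q = -22 (Q = -2*11 = -22)
k = -11 (k = (-2 - 5) - 4 = -7 - 4 = -11)
-3*((Q - k) + (-2 - 1*5))*(-604) = -3*((-22 - 1*(-11)) + (-2 - 1*5))*(-604) = -3*((-22 + 11) + (-2 - 5))*(-604) = -3*(-11 - 7)*(-604) = -3*(-18)*(-604) = 54*(-604) = -32616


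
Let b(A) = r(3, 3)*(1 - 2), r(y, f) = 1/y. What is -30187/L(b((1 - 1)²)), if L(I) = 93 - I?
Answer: -90561/280 ≈ -323.43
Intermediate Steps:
b(A) = -⅓ (b(A) = (1 - 2)/3 = (⅓)*(-1) = -⅓)
-30187/L(b((1 - 1)²)) = -30187/(93 - 1*(-⅓)) = -30187/(93 + ⅓) = -30187/280/3 = -30187*3/280 = -90561/280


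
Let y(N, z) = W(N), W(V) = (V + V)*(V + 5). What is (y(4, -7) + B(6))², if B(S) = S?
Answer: 6084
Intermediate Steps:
W(V) = 2*V*(5 + V) (W(V) = (2*V)*(5 + V) = 2*V*(5 + V))
y(N, z) = 2*N*(5 + N)
(y(4, -7) + B(6))² = (2*4*(5 + 4) + 6)² = (2*4*9 + 6)² = (72 + 6)² = 78² = 6084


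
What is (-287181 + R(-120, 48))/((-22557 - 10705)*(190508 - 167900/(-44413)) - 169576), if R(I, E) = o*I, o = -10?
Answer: 552229311/12236693736232 ≈ 4.5129e-5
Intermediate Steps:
R(I, E) = -10*I
(-287181 + R(-120, 48))/((-22557 - 10705)*(190508 - 167900/(-44413)) - 169576) = (-287181 - 10*(-120))/((-22557 - 10705)*(190508 - 167900/(-44413)) - 169576) = (-287181 + 1200)/(-33262*(190508 - 167900*(-1/44413)) - 169576) = -285981/(-33262*(190508 + 7300/1931) - 169576) = -285981/(-33262*367878248/1931 - 169576) = -285981/(-12236366284976/1931 - 169576) = -285981/(-12236693736232/1931) = -285981*(-1931/12236693736232) = 552229311/12236693736232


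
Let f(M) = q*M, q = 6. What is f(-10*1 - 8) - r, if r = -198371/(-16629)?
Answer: -1994303/16629 ≈ -119.93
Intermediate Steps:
r = 198371/16629 (r = -198371*(-1/16629) = 198371/16629 ≈ 11.929)
f(M) = 6*M
f(-10*1 - 8) - r = 6*(-10*1 - 8) - 1*198371/16629 = 6*(-10 - 8) - 198371/16629 = 6*(-18) - 198371/16629 = -108 - 198371/16629 = -1994303/16629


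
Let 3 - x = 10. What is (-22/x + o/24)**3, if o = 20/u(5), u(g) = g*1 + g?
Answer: 19902511/592704 ≈ 33.579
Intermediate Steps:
x = -7 (x = 3 - 1*10 = 3 - 10 = -7)
u(g) = 2*g (u(g) = g + g = 2*g)
o = 2 (o = 20/((2*5)) = 20/10 = 20*(1/10) = 2)
(-22/x + o/24)**3 = (-22/(-7) + 2/24)**3 = (-22*(-1/7) + 2*(1/24))**3 = (22/7 + 1/12)**3 = (271/84)**3 = 19902511/592704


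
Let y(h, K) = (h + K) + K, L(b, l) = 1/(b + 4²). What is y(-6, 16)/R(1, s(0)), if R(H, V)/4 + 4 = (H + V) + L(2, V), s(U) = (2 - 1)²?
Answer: -117/35 ≈ -3.3429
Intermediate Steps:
s(U) = 1 (s(U) = 1² = 1)
L(b, l) = 1/(16 + b) (L(b, l) = 1/(b + 16) = 1/(16 + b))
y(h, K) = h + 2*K (y(h, K) = (K + h) + K = h + 2*K)
R(H, V) = -142/9 + 4*H + 4*V (R(H, V) = -16 + 4*((H + V) + 1/(16 + 2)) = -16 + 4*((H + V) + 1/18) = -16 + 4*(1/18 + H + V) = -16 + (2/9 + 4*H + 4*V) = -142/9 + 4*H + 4*V)
y(-6, 16)/R(1, s(0)) = (-6 + 2*16)/(-142/9 + 4*1 + 4*1) = (-6 + 32)/(-142/9 + 4 + 4) = 26/(-70/9) = 26*(-9/70) = -117/35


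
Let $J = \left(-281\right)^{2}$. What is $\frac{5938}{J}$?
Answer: $\frac{5938}{78961} \approx 0.075202$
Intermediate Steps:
$J = 78961$
$\frac{5938}{J} = \frac{5938}{78961}$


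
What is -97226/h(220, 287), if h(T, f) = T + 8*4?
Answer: -48613/126 ≈ -385.82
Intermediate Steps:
h(T, f) = 32 + T (h(T, f) = T + 32 = 32 + T)
-97226/h(220, 287) = -97226/(32 + 220) = -97226/252 = -97226*1/252 = -48613/126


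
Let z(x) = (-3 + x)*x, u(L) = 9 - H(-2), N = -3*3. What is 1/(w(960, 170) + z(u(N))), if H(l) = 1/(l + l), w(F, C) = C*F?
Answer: 16/2612125 ≈ 6.1253e-6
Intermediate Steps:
H(l) = 1/(2*l)
N = -9
u(L) = 37/4 (u(L) = 9 - 1/(2*(-2)) = 9 - (-1)/(2*2) = 9 - 1*(-1/4) = 9 + 1/4 = 37/4)
z(x) = x*(-3 + x)
1/(w(960, 170) + z(u(N))) = 1/(170*960 + 37*(-3 + 37/4)/4) = 1/(163200 + (37/4)*(25/4)) = 1/(163200 + 925/16) = 1/(2612125/16) = 16/2612125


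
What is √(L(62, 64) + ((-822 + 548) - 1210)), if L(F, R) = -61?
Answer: I*√1545 ≈ 39.307*I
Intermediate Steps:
√(L(62, 64) + ((-822 + 548) - 1210)) = √(-61 + ((-822 + 548) - 1210)) = √(-61 + (-274 - 1210)) = √(-61 - 1484) = √(-1545) = I*√1545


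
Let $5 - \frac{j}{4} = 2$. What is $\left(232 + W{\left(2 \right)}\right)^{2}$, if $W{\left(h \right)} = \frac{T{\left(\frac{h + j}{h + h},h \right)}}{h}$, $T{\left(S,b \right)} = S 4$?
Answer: $57121$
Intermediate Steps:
$j = 12$ ($j = 20 - 8 = 12$)
$T{\left(S,b \right)} = 4 S$
$W{\left(h \right)} = \frac{2 \left(12 + h\right)}{h^{2}}$ ($W{\left(h \right)} = \frac{4 \frac{h + 12}{h + h}}{h} = \frac{4 \frac{12 + h}{2 h}}{h} = \frac{2 \frac{1}{h} \left(12 + h\right)}{h} = \frac{2 \left(12 + h\right)}{h^{2}}$)
$\left(232 + W{\left(2 \right)}\right)^{2} = \left(232 + \frac{2 \left(12 + 2\right)}{4}\right)^{2} = \left(232 + 2 \cdot \frac{1}{4} \cdot 14\right)^{2} = \left(232 + 7\right)^{2} = 239^{2} = 57121$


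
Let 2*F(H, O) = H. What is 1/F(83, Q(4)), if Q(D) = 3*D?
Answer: 2/83 ≈ 0.024096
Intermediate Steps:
F(H, O) = H/2
1/F(83, Q(4)) = 1/((½)*83) = 1/(83/2) = 2/83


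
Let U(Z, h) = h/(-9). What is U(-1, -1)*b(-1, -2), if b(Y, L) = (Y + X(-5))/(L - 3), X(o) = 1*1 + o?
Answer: ⅑ ≈ 0.11111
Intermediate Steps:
X(o) = 1 + o
U(Z, h) = -h/9 (U(Z, h) = h*(-⅑) = -h/9)
b(Y, L) = (-4 + Y)/(-3 + L) (b(Y, L) = (Y + (1 - 5))/(L - 3) = (Y - 4)/(-3 + L) = (-4 + Y)/(-3 + L))
U(-1, -1)*b(-1, -2) = (-⅑*(-1))*((-4 - 1)/(-3 - 2)) = (-5/(-5))/9 = (-⅕*(-5))/9 = (⅑)*1 = ⅑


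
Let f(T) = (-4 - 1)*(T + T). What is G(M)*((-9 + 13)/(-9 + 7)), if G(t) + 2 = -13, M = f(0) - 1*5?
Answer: 30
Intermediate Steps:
f(T) = -10*T
M = -5 (M = -10*0 - 1*5 = 0 - 5 = -5)
G(t) = -15 (G(t) = -2 - 13 = -15)
G(M)*((-9 + 13)/(-9 + 7)) = -15*(-9 + 13)/(-9 + 7) = -60/(-2) = -60*(-1)/2 = -15*(-2) = 30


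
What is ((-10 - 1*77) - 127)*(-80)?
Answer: 17120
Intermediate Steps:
((-10 - 1*77) - 127)*(-80) = ((-10 - 77) - 127)*(-80) = (-87 - 127)*(-80) = -214*(-80) = 17120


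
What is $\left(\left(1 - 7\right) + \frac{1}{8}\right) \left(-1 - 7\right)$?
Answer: $47$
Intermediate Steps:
$\left(\left(1 - 7\right) + \frac{1}{8}\right) \left(-1 - 7\right) = \left(-6 + \frac{1}{8}\right) \left(-8\right) = \left(- \frac{47}{8}\right) \left(-8\right) = 47$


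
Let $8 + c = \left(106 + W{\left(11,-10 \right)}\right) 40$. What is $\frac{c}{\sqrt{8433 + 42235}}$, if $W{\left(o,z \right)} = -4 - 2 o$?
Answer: $\frac{1596 \sqrt{12667}}{12667} \approx 14.181$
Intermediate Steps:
$c = 3192$ ($c = -8 + \left(106 - 26\right) 40 = -8 + 80 \cdot 40 = -8 + 3200 = 3192$)
$\frac{c}{\sqrt{8433 + 42235}} = \frac{3192}{\sqrt{8433 + 42235}} = \frac{3192}{\sqrt{50668}} = \frac{3192}{2 \sqrt{12667}} = 3192 \frac{\sqrt{12667}}{25334} = \frac{1596 \sqrt{12667}}{12667}$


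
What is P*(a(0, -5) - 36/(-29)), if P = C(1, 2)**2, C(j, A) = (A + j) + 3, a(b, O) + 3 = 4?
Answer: 2340/29 ≈ 80.690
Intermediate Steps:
a(b, O) = 1 (a(b, O) = -3 + 4 = 1)
C(j, A) = 3 + A + j
P = 36 (P = (3 + 2 + 1)**2 = 6**2 = 36)
P*(a(0, -5) - 36/(-29)) = 36*(1 - 36/(-29)) = 36*(1 - 36*(-1)/29) = 36*(1 - 1*(-36/29)) = 36*(1 + 36/29) = 36*(65/29) = 2340/29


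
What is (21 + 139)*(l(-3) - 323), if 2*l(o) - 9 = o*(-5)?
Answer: -49760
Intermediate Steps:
l(o) = 9/2 - 5*o/2 (l(o) = 9/2 + (o*(-5))/2 = 9/2 + (-5*o)/2 = 9/2 - 5*o/2)
(21 + 139)*(l(-3) - 323) = (21 + 139)*((9/2 - 5/2*(-3)) - 323) = 160*((9/2 + 15/2) - 323) = 160*(12 - 323) = 160*(-311) = -49760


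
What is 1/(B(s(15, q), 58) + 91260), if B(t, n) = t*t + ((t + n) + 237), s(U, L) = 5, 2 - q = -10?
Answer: 1/91585 ≈ 1.0919e-5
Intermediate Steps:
q = 12 (q = 2 - 1*(-10) = 2 + 10 = 12)
B(t, n) = 237 + n + t + t² (B(t, n) = t² + ((n + t) + 237) = t² + (237 + n + t) = 237 + n + t + t²)
1/(B(s(15, q), 58) + 91260) = 1/((237 + 58 + 5 + 5²) + 91260) = 1/((237 + 58 + 5 + 25) + 91260) = 1/(325 + 91260) = 1/91585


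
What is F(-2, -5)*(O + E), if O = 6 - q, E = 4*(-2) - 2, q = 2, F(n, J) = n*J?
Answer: -60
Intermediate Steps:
F(n, J) = J*n
E = -10 (E = -8 - 2 = -10)
O = 4 (O = 6 - 1*2 = 6 - 2 = 4)
F(-2, -5)*(O + E) = (-5*(-2))*(4 - 10) = 10*(-6) = -60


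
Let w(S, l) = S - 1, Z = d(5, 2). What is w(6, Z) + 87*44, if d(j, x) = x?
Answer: 3833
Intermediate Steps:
Z = 2
w(S, l) = -1 + S
w(6, Z) + 87*44 = (-1 + 6) + 87*44 = 5 + 3828 = 3833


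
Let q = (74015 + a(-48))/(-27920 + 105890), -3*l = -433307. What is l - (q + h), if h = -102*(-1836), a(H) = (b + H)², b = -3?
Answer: -556670921/12995 ≈ -42837.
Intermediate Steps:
l = 433307/3 (l = -⅓*(-433307) = 433307/3 ≈ 1.4444e+5)
a(H) = (-3 + H)²
h = 187272
q = 38308/38985 (q = (74015 + (-3 - 48)²)/(-27920 + 105890) = (74015 + (-51)²)/77970 = (74015 + 2601)*(1/77970) = 76616*(1/77970) = 38308/38985 ≈ 0.98263)
l - (q + h) = 433307/3 - (38308/38985 + 187272) = 433307/3 - 1*7300837228/38985 = 433307/3 - 7300837228/38985 = -556670921/12995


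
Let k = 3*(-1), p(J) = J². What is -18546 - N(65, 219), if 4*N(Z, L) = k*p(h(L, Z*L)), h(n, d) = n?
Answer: 69699/4 ≈ 17425.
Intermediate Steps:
k = -3
N(Z, L) = -3*L²/4 (N(Z, L) = (-3*L²)/4 = -3*L²/4)
-18546 - N(65, 219) = -18546 - (-3)*219²/4 = -18546 - (-3)*47961/4 = -18546 - 1*(-143883/4) = -18546 + 143883/4 = 69699/4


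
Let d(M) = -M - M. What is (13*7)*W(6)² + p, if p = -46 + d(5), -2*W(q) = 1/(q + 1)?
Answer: -1555/28 ≈ -55.536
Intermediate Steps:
W(q) = -1/(2*(1 + q)) (W(q) = -1/(2*(q + 1)) = -1/(2*(1 + q)))
d(M) = -2*M
p = -56 (p = -46 - 2*5 = -46 - 10 = -56)
(13*7)*W(6)² + p = (13*7)*(-1/(2 + 2*6))² - 56 = 91*(-1/(2 + 12))² - 56 = 91*(-1/14)² - 56 = 91*(1/196) - 56 = 13/28 - 56 = -1555/28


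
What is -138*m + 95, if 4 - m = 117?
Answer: 15689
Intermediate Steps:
m = -113 (m = 4 - 1*117 = 4 - 117 = -113)
-138*m + 95 = -138*(-113) + 95 = 15594 + 95 = 15689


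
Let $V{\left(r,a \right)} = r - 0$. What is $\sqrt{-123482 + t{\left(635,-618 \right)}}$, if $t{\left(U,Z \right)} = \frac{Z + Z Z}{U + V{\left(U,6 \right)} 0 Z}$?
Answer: $\frac{2 i \sqrt{12387225035}}{635} \approx 350.54 i$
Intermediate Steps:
$V{\left(r,a \right)} = r$ ($V{\left(r,a \right)} = r + 0 = r$)
$t{\left(U,Z \right)} = \frac{Z + Z^{2}}{U}$ ($t{\left(U,Z \right)} = \frac{Z + Z Z}{U + U 0 Z} = \frac{Z + Z^{2}}{U + 0 Z} = \frac{Z + Z^{2}}{U + 0} = \frac{Z + Z^{2}}{U}$)
$\sqrt{-123482 + t{\left(635,-618 \right)}} = \sqrt{-123482 - \frac{618 \left(1 - 618\right)}{635}} = \sqrt{-123482 - \frac{618}{635} \left(-617\right)} = \sqrt{-123482 + \frac{381306}{635}} = \sqrt{- \frac{78029764}{635}} = \frac{2 i \sqrt{12387225035}}{635}$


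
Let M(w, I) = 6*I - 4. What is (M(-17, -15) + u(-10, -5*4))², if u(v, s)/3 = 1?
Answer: 8281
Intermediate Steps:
M(w, I) = -4 + 6*I
u(v, s) = 3 (u(v, s) = 3*1 = 3)
(M(-17, -15) + u(-10, -5*4))² = ((-4 + 6*(-15)) + 3)² = ((-4 - 90) + 3)² = (-94 + 3)² = (-91)² = 8281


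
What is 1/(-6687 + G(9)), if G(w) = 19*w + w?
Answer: -1/6507 ≈ -0.00015368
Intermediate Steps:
G(w) = 20*w
1/(-6687 + G(9)) = 1/(-6687 + 20*9) = 1/(-6687 + 180) = 1/(-6507) = -1/6507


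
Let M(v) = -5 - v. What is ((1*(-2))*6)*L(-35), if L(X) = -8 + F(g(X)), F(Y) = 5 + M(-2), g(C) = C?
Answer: 72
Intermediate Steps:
F(Y) = 2 (F(Y) = 5 + (-5 - 1*(-2)) = 5 + (-5 + 2) = 5 - 3 = 2)
L(X) = -6 (L(X) = -8 + 2 = -6)
((1*(-2))*6)*L(-35) = ((1*(-2))*6)*(-6) = -2*6*(-6) = -12*(-6) = 72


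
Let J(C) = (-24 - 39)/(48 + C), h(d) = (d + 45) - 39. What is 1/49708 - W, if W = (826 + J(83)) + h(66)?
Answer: -5844417969/6511748 ≈ -897.52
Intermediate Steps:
h(d) = 6 + d (h(d) = (45 + d) - 39 = 6 + d)
J(C) = -63/(48 + C)
W = 117575/131 (W = (826 - 63/(48 + 83)) + (6 + 66) = (826 - 63/131) + 72 = 108143/131 + 72 = 117575/131 ≈ 897.52)
1/49708 - W = 1/49708 - 1*117575/131 = 1/49708 - 117575/131 = -5844417969/6511748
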